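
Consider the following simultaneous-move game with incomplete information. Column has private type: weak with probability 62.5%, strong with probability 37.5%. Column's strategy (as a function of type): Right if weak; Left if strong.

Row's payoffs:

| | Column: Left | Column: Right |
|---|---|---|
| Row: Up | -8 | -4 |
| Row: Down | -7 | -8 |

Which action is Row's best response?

Up

E[Up] = 0.625·(-4) + 0.375·(-8) = -5.5
E[Down] = 0.625·(-8) + 0.375·(-7) = -7.625
Best response: Up (-5.5 is the largest).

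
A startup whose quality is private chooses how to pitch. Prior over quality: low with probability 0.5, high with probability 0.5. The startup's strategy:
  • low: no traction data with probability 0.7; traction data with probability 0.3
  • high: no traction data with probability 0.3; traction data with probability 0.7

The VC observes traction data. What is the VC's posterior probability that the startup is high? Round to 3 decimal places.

P(traction data) = 0.5·0.3 + 0.5·0.7 = 0.5
P(high | traction data) = (0.5·0.7) / 0.5 = 0.35 / 0.5 = 0.7

0.700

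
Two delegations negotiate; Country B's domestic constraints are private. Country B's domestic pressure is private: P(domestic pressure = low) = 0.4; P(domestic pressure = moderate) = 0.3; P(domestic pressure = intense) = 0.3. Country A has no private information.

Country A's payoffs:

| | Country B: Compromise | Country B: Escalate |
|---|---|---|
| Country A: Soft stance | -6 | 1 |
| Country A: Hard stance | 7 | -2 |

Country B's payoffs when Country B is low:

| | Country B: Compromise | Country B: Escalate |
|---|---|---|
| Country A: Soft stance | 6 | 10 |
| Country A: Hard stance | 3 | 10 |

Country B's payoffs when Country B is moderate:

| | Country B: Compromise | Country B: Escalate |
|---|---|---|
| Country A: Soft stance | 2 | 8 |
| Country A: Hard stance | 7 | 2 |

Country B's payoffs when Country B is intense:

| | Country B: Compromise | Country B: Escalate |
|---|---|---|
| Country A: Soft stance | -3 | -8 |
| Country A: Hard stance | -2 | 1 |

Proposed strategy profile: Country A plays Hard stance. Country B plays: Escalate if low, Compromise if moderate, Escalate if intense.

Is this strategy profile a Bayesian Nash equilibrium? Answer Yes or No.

Yes

Country A plays Hard stance: E[Hard stance] = 0.4·(-2) + 0.3·(7) + 0.3·(-2) = 0.7; E[Soft stance] = -1.1. Best-responding. ✓
Country B (domestic pressure low), facing Hard stance: Compromise gives 3, Escalate gives 10. Proposed Escalate is best. ✓
Country B (domestic pressure moderate), facing Hard stance: Compromise gives 7, Escalate gives 2. Proposed Compromise is best. ✓
Country B (domestic pressure intense), facing Hard stance: Compromise gives -2, Escalate gives 1. Proposed Escalate is best. ✓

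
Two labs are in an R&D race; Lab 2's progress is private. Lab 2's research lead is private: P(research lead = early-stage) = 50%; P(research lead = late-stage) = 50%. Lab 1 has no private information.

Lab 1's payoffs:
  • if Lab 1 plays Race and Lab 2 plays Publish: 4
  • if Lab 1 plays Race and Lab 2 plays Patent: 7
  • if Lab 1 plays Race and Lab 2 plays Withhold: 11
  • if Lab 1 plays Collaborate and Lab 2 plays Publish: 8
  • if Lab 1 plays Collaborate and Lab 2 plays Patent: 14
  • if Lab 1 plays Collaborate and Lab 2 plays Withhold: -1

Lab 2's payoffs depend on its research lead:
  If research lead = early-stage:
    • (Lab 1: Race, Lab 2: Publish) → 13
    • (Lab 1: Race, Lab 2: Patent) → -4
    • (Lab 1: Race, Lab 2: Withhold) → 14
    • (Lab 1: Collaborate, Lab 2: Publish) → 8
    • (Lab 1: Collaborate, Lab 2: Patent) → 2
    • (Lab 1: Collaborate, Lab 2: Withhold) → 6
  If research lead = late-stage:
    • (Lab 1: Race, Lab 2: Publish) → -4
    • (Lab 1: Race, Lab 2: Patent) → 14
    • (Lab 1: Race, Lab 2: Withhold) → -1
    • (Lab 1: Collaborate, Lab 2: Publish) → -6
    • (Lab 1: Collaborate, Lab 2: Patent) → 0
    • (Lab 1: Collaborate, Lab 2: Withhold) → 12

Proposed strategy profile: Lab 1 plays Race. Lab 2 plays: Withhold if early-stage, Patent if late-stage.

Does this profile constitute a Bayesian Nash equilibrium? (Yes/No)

Lab 1 plays Race: E[Race] = 0.5·(11) + 0.5·(7) = 9; E[Collaborate] = 6.5. Best-responding. ✓
Lab 2 (research lead early-stage), facing Race: Publish gives 13, Patent gives -4, Withhold gives 14. Proposed Withhold is best. ✓
Lab 2 (research lead late-stage), facing Race: Publish gives -4, Patent gives 14, Withhold gives -1. Proposed Patent is best. ✓

Yes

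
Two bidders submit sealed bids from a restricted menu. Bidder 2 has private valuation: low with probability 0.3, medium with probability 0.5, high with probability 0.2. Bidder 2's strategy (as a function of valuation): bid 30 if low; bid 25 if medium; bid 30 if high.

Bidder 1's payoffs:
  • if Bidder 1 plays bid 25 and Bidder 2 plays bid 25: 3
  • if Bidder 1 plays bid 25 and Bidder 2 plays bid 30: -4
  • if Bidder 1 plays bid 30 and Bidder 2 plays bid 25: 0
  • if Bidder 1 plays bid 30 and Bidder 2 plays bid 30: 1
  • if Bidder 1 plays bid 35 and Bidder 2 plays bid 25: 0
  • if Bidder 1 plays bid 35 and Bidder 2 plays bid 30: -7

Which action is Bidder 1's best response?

E[bid 25] = 0.3·(-4) + 0.5·(3) + 0.2·(-4) = -0.5
E[bid 30] = 0.3·(1) + 0.5·(0) + 0.2·(1) = 0.5
E[bid 35] = 0.3·(-7) + 0.5·(0) + 0.2·(-7) = -3.5
Best response: bid 30 (0.5 is the largest).

bid 30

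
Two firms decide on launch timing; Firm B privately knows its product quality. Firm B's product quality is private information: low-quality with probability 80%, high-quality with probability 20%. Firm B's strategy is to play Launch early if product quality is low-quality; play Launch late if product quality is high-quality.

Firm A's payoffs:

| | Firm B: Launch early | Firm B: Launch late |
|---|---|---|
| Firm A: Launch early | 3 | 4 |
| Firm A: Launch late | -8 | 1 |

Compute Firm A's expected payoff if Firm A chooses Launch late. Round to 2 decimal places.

E[Launch late] = 0.8·(-8) + 0.2·1 = (-6.4) + 0.2 = -6.2

-6.20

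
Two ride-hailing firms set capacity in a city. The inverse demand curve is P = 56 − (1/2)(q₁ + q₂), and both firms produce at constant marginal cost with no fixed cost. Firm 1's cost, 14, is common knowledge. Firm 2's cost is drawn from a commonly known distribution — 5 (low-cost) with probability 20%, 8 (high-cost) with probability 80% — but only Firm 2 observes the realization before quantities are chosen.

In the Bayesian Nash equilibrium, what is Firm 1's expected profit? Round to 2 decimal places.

278.48

Firm 2 with cost c maximizes (56 − (1/2)(q₁+q₂) − c)·q₂, giving q₂(c) = (56 − c − (1/2)q₁).
E[c₂] = 0.2·5 + 0.8·8 = 7.4
Firm 1's FOC against E[q₂] yields q₁ = (56 − 2·14 + E[c₂])/(3/2) = (56 − 28 + 7.4)/(3/2) = 23.6.
E[P] = 56 − (1/2)·(q₁ + E[q₂]) = 25.8; Firm 1's expected profit = (E[P] − 14)·q₁ = (25.8 − 14)·23.6 = 278.48.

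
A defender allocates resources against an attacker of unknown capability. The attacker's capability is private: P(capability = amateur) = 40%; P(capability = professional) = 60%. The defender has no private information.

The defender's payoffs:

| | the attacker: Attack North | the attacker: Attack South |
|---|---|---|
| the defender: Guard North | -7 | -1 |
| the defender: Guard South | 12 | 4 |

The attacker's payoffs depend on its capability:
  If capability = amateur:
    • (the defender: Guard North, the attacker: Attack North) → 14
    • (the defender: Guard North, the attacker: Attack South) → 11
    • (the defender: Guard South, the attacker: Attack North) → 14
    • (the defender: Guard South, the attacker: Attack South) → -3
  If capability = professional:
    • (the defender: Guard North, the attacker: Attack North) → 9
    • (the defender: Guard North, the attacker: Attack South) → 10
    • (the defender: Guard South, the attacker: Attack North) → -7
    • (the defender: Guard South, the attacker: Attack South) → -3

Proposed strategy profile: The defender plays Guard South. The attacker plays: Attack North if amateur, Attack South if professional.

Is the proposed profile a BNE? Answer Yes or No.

Yes

The defender plays Guard South: E[Guard South] = 0.4·(12) + 0.6·(4) = 7.2; E[Guard North] = -3.4. Best-responding. ✓
The attacker (capability amateur), facing Guard South: Attack North gives 14, Attack South gives -3. Proposed Attack North is best. ✓
The attacker (capability professional), facing Guard South: Attack North gives -7, Attack South gives -3. Proposed Attack South is best. ✓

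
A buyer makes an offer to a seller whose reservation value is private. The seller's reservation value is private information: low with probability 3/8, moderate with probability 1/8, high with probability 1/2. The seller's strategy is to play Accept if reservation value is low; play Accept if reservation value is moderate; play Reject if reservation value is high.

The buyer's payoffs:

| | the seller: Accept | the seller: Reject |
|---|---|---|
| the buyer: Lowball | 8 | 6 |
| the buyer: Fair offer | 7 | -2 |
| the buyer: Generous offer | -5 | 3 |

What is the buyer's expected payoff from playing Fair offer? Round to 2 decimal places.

E[Fair offer] = 3/8·7 + 1/8·7 + 1/2·(-2) = 21/8 + 7/8 + (-1) = 5/2

2.50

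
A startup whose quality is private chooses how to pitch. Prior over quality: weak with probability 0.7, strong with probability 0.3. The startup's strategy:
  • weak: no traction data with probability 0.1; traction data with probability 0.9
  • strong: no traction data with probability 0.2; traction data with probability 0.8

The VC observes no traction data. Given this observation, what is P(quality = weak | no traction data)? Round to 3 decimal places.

P(no traction data) = 0.7·0.1 + 0.3·0.2 = 0.13
P(weak | no traction data) = (0.7·0.1) / 0.13 = 0.07 / 0.13 = 0.538462

0.538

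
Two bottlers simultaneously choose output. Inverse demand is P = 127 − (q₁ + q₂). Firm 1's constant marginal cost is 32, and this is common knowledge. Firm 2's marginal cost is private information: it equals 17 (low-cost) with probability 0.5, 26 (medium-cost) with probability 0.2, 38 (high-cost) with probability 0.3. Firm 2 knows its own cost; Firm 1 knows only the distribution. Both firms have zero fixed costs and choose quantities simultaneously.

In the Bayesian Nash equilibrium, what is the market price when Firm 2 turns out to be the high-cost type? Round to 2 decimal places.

Type-c best response for Firm 2: q₂(c) = (127 − c)/2 − q₁/2.
Firm 1 maximizes expected profit; its first-order condition is 127 − 2q₁ − E[q₂] − 32 = 0.
Substituting E[q₂] and solving: E[c₂] = 25.1, so q₁ = (127 − 2·32 + 25.1)/3 = 29.3667.
q₂(high-cost) = 29.8167, so P = 127 − (29.3667 + 29.8167) = 67.8167.

67.82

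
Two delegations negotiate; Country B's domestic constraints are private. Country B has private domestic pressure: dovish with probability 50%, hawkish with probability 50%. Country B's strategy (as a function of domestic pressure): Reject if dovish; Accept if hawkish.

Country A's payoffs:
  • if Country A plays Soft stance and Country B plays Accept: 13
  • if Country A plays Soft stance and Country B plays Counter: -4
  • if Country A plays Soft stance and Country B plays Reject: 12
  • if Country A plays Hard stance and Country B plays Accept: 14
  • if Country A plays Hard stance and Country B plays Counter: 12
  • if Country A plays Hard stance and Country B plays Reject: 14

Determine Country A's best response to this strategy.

Hard stance

Compute Country A's expected payoff for each action, taking the expectation over Country B's type.
E[Soft stance] = 0.5·(12) + 0.5·(13) = 12.5
E[Hard stance] = 0.5·(14) + 0.5·(14) = 14
Best response: Hard stance (14 is the largest).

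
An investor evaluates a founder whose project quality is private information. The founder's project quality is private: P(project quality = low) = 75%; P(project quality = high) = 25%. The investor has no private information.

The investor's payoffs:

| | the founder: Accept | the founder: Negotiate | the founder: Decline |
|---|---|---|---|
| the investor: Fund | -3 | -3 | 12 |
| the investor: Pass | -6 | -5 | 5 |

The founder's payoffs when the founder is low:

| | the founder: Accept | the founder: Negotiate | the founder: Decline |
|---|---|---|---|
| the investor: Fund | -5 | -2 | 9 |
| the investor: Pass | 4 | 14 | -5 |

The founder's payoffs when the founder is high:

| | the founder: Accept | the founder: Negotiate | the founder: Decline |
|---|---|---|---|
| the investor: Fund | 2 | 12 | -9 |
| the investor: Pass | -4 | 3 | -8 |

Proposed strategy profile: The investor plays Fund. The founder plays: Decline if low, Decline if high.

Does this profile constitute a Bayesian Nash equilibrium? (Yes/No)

A profile is a BNE iff every type of every player is best-responding given beliefs about the other side.
The investor plays Fund: E[Fund] = 0.75·(12) + 0.25·(12) = 12; E[Pass] = 5. Best-responding. ✓
The founder (project quality low), facing Fund: Accept gives -5, Negotiate gives -2, Decline gives 9. Proposed Decline is best. ✓
The founder (project quality high), facing Fund: Accept gives 2, Negotiate gives 12, Decline gives -9. Proposed Decline is not best — profitable deviation exists. ✗

No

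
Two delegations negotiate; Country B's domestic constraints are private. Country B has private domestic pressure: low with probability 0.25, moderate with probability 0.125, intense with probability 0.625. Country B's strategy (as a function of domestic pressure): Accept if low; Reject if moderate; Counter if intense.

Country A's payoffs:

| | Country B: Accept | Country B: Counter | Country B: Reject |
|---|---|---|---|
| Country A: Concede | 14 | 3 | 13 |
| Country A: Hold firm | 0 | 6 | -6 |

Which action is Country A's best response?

Compute Country A's expected payoff for each action, taking the expectation over Country B's type.
E[Concede] = 0.25·(14) + 0.125·(13) + 0.625·(3) = 7
E[Hold firm] = 0.25·(0) + 0.125·(-6) + 0.625·(6) = 3
Best response: Concede (7 is the largest).

Concede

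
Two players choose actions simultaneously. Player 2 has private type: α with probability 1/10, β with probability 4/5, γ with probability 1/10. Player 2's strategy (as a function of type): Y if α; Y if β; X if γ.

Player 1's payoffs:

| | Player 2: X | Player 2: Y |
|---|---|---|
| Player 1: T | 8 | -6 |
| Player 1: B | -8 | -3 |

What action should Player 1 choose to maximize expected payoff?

B

E[T] = 1/10·(-6) + 4/5·(-6) + 1/10·(8) = -23/5
E[B] = 1/10·(-3) + 4/5·(-3) + 1/10·(-8) = -7/2
Best response: B (-7/2 is the largest).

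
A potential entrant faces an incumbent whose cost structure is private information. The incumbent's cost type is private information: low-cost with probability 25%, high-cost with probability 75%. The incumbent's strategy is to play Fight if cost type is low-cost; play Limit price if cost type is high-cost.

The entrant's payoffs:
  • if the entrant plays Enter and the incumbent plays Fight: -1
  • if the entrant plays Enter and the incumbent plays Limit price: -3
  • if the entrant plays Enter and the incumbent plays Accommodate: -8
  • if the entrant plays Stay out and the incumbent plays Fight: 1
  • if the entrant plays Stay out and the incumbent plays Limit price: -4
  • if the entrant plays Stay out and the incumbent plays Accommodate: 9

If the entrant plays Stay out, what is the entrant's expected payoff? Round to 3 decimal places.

Take the expectation over the incumbent's cost type, weighting each type's action by its prior probability.
E[Stay out] = 0.25·1 + 0.75·(-4) = 0.25 + (-3) = -2.75

-2.750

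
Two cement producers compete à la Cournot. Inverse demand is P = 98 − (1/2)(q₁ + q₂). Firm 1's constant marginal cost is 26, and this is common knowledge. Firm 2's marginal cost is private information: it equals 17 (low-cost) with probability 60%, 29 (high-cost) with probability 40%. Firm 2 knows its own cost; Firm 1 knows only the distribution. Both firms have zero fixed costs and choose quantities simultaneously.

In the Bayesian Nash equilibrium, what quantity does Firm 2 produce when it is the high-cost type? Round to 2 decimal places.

Each type of Firm 2 best-responds to q₁; Firm 1 best-responds to the expected q₂ over Firm 2's types.
Firm 2 with cost c maximizes (98 − (1/2)(q₁+q₂) − c)·q₂, giving q₂(c) = (98 − c − (1/2)q₁).
E[c₂] = 0.6·17 + 0.4·29 = 21.8
Firm 1's FOC against E[q₂] yields q₁ = (98 − 2·26 + E[c₂])/(3/2) = (98 − 52 + 21.8)/(3/2) = 45.2.
q₂(high-cost) = (98 − 29 − (1/2)·45.2) = 46.4.

46.40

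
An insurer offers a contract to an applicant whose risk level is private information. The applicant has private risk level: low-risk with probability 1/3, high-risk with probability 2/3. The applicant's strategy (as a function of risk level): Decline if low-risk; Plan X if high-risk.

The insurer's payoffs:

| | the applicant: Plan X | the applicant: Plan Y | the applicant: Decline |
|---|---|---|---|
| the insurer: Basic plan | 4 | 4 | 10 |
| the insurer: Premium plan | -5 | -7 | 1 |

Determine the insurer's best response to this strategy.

E[Basic plan] = 1/3·(10) + 2/3·(4) = 6
E[Premium plan] = 1/3·(1) + 2/3·(-5) = -3
Best response: Basic plan (6 is the largest).

Basic plan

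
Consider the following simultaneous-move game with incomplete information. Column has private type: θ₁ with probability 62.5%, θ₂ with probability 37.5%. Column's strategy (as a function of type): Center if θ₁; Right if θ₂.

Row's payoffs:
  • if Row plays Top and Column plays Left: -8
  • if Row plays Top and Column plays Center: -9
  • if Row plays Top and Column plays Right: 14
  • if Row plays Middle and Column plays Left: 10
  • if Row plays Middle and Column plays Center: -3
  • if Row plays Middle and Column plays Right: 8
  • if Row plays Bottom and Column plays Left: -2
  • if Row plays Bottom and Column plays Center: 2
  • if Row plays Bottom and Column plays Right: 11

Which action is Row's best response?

E[Top] = 0.625·(-9) + 0.375·(14) = -0.375
E[Middle] = 0.625·(-3) + 0.375·(8) = 1.125
E[Bottom] = 0.625·(2) + 0.375·(11) = 5.375
Best response: Bottom (5.375 is the largest).

Bottom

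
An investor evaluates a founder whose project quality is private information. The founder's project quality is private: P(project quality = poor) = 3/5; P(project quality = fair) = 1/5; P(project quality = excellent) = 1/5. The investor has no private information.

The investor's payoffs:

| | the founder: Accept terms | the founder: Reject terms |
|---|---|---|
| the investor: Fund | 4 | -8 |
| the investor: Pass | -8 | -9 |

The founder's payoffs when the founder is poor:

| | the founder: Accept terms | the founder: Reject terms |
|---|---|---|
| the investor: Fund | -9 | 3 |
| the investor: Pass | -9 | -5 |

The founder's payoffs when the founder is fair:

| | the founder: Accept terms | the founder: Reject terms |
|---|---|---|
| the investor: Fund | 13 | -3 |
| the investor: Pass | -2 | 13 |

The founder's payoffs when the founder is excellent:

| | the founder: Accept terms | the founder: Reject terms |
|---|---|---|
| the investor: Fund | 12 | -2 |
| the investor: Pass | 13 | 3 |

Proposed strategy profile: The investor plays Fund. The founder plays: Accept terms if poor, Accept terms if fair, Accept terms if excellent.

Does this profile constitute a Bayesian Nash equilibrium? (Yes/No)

No

The investor plays Fund: E[Fund] = 3/5·(4) + 1/5·(4) + 1/5·(4) = 4; E[Pass] = -8. Best-responding. ✓
The founder (project quality poor), facing Fund: Accept terms gives -9, Reject terms gives 3. Proposed Accept terms is not best — profitable deviation exists. ✗
The founder (project quality fair), facing Fund: Accept terms gives 13, Reject terms gives -3. Proposed Accept terms is best. ✓
The founder (project quality excellent), facing Fund: Accept terms gives 12, Reject terms gives -2. Proposed Accept terms is best. ✓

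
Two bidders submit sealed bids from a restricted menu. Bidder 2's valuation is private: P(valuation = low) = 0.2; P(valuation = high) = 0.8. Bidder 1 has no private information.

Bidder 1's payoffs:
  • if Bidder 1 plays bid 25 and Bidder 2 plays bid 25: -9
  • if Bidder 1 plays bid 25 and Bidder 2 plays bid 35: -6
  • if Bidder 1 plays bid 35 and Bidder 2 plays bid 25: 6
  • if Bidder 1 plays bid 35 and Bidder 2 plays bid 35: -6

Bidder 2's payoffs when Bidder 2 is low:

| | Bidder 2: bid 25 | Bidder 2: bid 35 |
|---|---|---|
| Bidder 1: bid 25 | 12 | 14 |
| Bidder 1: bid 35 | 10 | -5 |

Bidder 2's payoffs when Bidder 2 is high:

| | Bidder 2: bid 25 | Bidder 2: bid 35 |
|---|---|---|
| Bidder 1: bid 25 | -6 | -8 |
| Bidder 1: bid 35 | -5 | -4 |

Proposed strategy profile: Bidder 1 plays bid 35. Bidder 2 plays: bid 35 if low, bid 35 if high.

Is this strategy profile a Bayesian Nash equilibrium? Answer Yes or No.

Bidder 1 plays bid 35: E[bid 35] = 0.2·(-6) + 0.8·(-6) = -6; E[bid 25] = -6. Best-responding. ✓
Bidder 2 (valuation low), facing bid 35: bid 25 gives 10, bid 35 gives -5. Proposed bid 35 is not best — profitable deviation exists. ✗
Bidder 2 (valuation high), facing bid 35: bid 25 gives -5, bid 35 gives -4. Proposed bid 35 is best. ✓

No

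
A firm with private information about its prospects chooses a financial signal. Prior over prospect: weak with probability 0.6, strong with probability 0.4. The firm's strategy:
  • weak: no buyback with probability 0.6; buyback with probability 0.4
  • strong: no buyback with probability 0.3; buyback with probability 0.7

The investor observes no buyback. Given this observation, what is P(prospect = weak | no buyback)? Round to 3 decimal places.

P(no buyback) = 0.6·0.6 + 0.4·0.3 = 0.48
P(weak | no buyback) = (0.6·0.6) / 0.48 = 0.36 / 0.48 = 0.75

0.750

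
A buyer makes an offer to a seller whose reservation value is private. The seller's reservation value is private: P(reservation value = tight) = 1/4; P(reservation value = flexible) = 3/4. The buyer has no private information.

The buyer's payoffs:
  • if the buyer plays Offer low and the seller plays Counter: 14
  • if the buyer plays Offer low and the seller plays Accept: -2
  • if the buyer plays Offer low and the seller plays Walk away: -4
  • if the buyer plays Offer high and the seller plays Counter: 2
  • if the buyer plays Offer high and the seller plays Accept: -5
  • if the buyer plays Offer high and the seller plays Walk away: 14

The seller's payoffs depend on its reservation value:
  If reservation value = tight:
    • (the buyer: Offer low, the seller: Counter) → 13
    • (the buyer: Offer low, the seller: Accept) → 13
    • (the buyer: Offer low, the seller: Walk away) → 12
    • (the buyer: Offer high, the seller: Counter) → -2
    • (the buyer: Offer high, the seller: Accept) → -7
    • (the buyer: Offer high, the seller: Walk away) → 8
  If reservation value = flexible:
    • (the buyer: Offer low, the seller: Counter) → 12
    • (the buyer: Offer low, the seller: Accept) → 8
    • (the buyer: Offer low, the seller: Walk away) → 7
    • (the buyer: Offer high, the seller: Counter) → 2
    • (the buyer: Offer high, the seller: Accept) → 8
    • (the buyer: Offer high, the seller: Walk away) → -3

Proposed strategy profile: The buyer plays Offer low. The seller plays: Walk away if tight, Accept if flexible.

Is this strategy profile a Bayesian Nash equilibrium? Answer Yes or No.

The buyer plays Offer low: E[Offer low] = 1/4·(-4) + 3/4·(-2) = -5/2; E[Offer high] = -1/4. Not best-responding. ✗
The seller (reservation value tight), facing Offer low: Counter gives 13, Accept gives 13, Walk away gives 12. Proposed Walk away is not best — profitable deviation exists. ✗
The seller (reservation value flexible), facing Offer low: Counter gives 12, Accept gives 8, Walk away gives 7. Proposed Accept is not best — profitable deviation exists. ✗

No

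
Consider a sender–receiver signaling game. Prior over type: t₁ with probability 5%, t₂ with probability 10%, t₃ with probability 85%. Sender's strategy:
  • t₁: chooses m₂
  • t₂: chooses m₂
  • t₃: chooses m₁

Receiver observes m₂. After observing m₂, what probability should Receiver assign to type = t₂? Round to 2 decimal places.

0.67

P(m₂) = 0.05·1 + 0.1·1 + 0.85·0 = 0.15
P(t₂ | m₂) = (0.1·1) / 0.15 = 0.1 / 0.15 = 0.666667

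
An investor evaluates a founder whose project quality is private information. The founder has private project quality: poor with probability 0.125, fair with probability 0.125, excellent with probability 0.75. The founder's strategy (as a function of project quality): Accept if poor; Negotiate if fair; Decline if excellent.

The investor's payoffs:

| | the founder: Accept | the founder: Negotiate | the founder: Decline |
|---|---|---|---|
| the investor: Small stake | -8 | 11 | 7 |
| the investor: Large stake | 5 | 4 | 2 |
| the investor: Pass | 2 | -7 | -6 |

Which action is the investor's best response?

Small stake

Compute the investor's expected payoff for each action, taking the expectation over the founder's type.
E[Small stake] = 0.125·(-8) + 0.125·(11) + 0.75·(7) = 5.625
E[Large stake] = 0.125·(5) + 0.125·(4) + 0.75·(2) = 2.625
E[Pass] = 0.125·(2) + 0.125·(-7) + 0.75·(-6) = -5.125
Best response: Small stake (5.625 is the largest).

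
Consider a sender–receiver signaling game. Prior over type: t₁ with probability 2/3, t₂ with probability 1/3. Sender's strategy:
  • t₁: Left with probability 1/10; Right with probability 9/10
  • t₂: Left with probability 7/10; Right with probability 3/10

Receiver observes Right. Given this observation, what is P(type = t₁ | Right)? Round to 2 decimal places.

P(Right) = (2/3)·(9/10) + (1/3)·(3/10) = 7/10
P(t₁ | Right) = ((2/3)·(9/10)) / (7/10) = (3/5) / (7/10) = 6/7

0.86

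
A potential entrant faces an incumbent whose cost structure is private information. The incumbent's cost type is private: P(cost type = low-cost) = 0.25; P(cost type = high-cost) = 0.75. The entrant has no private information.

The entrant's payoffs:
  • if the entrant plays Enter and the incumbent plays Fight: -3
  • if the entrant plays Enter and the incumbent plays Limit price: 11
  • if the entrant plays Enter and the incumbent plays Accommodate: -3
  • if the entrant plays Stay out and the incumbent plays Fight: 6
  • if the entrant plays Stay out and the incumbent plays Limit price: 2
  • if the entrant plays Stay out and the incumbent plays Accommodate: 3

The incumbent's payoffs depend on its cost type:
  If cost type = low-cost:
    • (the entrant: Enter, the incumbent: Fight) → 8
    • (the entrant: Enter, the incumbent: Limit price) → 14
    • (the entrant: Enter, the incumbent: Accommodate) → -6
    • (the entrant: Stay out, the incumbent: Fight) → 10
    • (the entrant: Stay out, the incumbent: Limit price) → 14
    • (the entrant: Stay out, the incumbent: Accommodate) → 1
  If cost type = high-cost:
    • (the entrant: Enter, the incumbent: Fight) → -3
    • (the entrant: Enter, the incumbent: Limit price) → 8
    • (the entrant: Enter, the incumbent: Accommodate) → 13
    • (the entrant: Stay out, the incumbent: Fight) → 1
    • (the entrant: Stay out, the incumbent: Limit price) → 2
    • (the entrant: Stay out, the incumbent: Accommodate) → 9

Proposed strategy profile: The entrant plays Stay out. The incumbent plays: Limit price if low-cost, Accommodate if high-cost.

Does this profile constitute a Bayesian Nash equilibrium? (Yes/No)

Yes

The entrant plays Stay out: E[Stay out] = 0.25·(2) + 0.75·(3) = 2.75; E[Enter] = 0.5. Best-responding. ✓
The incumbent (cost type low-cost), facing Stay out: Fight gives 10, Limit price gives 14, Accommodate gives 1. Proposed Limit price is best. ✓
The incumbent (cost type high-cost), facing Stay out: Fight gives 1, Limit price gives 2, Accommodate gives 9. Proposed Accommodate is best. ✓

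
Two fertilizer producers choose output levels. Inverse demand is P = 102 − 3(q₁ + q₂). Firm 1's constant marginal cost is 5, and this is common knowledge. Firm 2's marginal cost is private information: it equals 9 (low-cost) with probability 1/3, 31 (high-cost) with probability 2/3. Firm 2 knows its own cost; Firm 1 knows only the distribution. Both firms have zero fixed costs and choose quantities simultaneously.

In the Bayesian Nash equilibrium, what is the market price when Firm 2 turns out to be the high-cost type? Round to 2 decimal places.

47.22

Type-c best response for Firm 2: q₂(c) = (102 − c)/6 − q₁/2.
Firm 1 maximizes expected profit; its first-order condition is 102 − 6q₁ − 3E[q₂] − 5 = 0.
Substituting E[q₂] and solving: E[c₂] = 23.6667, so q₁ = (102 − 2·5 + 23.6667)/9 = 12.8519.
q₂(high-cost) = 5.40741, so P = 102 − 3·(12.8519 + 5.40741) = 47.2222.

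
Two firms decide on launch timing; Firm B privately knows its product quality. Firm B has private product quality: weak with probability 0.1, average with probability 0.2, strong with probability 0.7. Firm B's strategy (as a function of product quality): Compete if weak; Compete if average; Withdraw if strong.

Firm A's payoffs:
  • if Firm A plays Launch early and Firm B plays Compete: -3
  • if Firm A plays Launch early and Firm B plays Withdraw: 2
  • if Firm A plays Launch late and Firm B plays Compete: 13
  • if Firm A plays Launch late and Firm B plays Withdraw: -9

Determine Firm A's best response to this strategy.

Launch early

Compute Firm A's expected payoff for each action, taking the expectation over Firm B's type.
E[Launch early] = 0.1·(-3) + 0.2·(-3) + 0.7·(2) = 0.5
E[Launch late] = 0.1·(13) + 0.2·(13) + 0.7·(-9) = -2.4
Best response: Launch early (0.5 is the largest).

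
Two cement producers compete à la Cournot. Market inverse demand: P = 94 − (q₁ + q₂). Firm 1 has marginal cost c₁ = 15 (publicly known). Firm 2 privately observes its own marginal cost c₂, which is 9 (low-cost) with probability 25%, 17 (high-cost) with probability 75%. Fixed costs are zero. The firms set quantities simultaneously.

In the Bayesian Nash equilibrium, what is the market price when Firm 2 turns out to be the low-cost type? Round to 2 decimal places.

Type-c best response for Firm 2: q₂(c) = (94 − c)/2 − q₁/2.
Firm 1 maximizes expected profit; its first-order condition is 94 − 2q₁ − E[q₂] − 15 = 0.
Substituting E[q₂] and solving: E[c₂] = 15, so q₁ = (94 − 2·15 + 15)/3 = 26.3333.
q₂(low-cost) = 29.3333, so P = 94 − (26.3333 + 29.3333) = 38.3333.

38.33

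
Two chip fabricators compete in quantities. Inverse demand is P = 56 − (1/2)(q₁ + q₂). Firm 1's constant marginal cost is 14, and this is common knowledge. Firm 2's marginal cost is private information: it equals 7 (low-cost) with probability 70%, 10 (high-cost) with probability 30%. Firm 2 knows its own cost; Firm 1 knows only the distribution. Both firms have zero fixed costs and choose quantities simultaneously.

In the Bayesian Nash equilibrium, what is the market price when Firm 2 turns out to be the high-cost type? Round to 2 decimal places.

Type-c best response for Firm 2: q₂(c) = (56 − c) − q₁/2.
Firm 1 maximizes expected profit; its first-order condition is 56 − q₁ − (1/2)E[q₂] − 14 = 0.
Substituting E[q₂] and solving: E[c₂] = 7.9, so q₁ = (56 − 2·14 + 7.9)/(3/2) = 23.9333.
q₂(high-cost) = 34.0333, so P = 56 − (1/2)·(23.9333 + 34.0333) = 27.0167.

27.02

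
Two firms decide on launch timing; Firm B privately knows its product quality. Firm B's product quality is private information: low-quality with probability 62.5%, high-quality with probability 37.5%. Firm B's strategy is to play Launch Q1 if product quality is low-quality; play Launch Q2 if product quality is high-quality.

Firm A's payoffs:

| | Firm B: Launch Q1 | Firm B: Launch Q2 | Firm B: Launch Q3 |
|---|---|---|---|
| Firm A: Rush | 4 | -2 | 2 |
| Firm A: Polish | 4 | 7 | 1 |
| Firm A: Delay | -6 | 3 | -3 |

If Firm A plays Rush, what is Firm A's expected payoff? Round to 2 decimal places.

1.75

E[Rush] = 0.625·4 + 0.375·(-2) = 2.5 + (-0.75) = 1.75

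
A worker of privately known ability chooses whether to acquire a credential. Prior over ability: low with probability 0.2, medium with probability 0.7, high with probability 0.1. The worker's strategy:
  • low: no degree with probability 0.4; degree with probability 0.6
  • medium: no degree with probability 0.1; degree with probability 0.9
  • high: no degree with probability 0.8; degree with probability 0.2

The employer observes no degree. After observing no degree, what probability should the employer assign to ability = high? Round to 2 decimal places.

P(no degree) = 0.2·0.4 + 0.7·0.1 + 0.1·0.8 = 0.23
P(high | no degree) = (0.1·0.8) / 0.23 = 0.08 / 0.23 = 0.347826

0.35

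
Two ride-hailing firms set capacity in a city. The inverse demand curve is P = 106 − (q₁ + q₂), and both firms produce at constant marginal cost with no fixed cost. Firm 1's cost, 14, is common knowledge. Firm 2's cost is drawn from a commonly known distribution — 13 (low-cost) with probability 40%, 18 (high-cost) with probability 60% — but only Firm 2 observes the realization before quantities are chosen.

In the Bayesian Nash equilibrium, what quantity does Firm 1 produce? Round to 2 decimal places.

Each type of Firm 2 best-responds to q₁; Firm 1 best-responds to the expected q₂ over Firm 2's types.
Firm 2 with cost c maximizes (106 − (q₁+q₂) − c)·q₂, giving q₂(c) = (106 − c − q₁)/2.
E[c₂] = 0.4·13 + 0.6·18 = 16
Firm 1's FOC against E[q₂] yields q₁ = (106 − 2·14 + E[c₂])/3 = (106 − 28 + 16)/3 = 31.3333.

31.33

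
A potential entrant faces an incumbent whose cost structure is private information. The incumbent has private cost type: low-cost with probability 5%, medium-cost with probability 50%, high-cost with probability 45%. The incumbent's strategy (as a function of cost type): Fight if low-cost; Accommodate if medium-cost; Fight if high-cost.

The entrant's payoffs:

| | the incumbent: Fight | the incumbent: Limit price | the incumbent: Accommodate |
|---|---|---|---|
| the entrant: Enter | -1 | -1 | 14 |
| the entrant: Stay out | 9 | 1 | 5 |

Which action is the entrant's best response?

Stay out

E[Enter] = 0.05·(-1) + 0.5·(14) + 0.45·(-1) = 6.5
E[Stay out] = 0.05·(9) + 0.5·(5) + 0.45·(9) = 7
Best response: Stay out (7 is the largest).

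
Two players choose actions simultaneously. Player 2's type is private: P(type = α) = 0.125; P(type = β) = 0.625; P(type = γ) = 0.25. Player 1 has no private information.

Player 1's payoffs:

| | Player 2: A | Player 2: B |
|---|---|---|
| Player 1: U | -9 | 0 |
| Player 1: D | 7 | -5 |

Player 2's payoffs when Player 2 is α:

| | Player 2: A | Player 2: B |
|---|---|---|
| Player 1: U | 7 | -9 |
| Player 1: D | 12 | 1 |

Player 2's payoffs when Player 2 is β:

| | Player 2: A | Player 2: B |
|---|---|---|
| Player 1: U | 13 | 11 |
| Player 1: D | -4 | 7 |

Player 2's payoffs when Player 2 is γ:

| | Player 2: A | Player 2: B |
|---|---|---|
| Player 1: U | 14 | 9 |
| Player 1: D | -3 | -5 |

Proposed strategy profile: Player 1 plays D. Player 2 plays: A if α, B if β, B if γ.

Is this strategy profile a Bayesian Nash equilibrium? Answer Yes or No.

Player 1 plays D: E[D] = 0.125·(7) + 0.625·(-5) + 0.25·(-5) = -3.5; E[U] = -1.125. Not best-responding. ✗
Player 2 (type α), facing D: A gives 12, B gives 1. Proposed A is best. ✓
Player 2 (type β), facing D: A gives -4, B gives 7. Proposed B is best. ✓
Player 2 (type γ), facing D: A gives -3, B gives -5. Proposed B is not best — profitable deviation exists. ✗

No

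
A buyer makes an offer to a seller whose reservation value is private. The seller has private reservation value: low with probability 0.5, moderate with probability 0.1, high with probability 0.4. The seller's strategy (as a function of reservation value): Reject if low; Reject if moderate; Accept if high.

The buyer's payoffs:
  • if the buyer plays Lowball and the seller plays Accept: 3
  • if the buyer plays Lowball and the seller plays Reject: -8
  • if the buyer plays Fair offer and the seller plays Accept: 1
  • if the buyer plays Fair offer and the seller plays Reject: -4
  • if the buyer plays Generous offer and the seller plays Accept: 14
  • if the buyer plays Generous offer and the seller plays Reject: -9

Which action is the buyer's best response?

Generous offer

E[Lowball] = 0.5·(-8) + 0.1·(-8) + 0.4·(3) = -3.6
E[Fair offer] = 0.5·(-4) + 0.1·(-4) + 0.4·(1) = -2
E[Generous offer] = 0.5·(-9) + 0.1·(-9) + 0.4·(14) = 0.2
Best response: Generous offer (0.2 is the largest).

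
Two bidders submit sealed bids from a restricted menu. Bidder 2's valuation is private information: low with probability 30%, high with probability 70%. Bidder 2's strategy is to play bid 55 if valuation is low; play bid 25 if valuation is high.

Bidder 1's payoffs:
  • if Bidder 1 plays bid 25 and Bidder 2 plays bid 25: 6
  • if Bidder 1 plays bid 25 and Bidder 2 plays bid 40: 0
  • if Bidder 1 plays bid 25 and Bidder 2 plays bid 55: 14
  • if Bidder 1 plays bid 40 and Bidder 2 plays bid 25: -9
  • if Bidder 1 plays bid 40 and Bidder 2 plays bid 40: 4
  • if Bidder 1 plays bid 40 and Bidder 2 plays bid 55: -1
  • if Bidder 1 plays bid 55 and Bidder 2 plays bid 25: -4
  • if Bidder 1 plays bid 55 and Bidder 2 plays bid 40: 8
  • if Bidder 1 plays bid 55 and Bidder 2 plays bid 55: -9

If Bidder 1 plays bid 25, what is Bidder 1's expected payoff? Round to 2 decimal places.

8.40

E[bid 25] = 0.3·14 + 0.7·6 = 4.2 + 4.2 = 8.4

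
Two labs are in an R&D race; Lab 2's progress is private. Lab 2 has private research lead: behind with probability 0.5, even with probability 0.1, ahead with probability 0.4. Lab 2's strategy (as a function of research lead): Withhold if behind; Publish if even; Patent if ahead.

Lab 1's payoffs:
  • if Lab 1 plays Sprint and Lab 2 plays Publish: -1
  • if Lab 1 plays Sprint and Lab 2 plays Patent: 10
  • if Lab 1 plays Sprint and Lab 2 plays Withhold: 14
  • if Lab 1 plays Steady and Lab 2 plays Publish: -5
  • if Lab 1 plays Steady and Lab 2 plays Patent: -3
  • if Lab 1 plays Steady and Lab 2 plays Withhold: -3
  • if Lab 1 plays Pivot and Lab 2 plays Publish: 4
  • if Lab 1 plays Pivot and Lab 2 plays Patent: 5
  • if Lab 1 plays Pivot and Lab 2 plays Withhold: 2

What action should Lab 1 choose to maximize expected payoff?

Compute Lab 1's expected payoff for each action, taking the expectation over Lab 2's type.
E[Sprint] = 0.5·(14) + 0.1·(-1) + 0.4·(10) = 10.9
E[Steady] = 0.5·(-3) + 0.1·(-5) + 0.4·(-3) = -3.2
E[Pivot] = 0.5·(2) + 0.1·(4) + 0.4·(5) = 3.4
Best response: Sprint (10.9 is the largest).

Sprint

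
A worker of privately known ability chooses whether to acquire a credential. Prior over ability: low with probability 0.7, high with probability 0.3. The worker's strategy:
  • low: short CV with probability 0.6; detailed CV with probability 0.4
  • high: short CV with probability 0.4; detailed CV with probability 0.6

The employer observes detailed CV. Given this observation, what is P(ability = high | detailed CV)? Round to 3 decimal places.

0.391

Apply Bayes' rule using the sender's strategy as the likelihood.
P(detailed CV) = 0.7·0.4 + 0.3·0.6 = 0.46
P(high | detailed CV) = (0.3·0.6) / 0.46 = 0.18 / 0.46 = 0.391304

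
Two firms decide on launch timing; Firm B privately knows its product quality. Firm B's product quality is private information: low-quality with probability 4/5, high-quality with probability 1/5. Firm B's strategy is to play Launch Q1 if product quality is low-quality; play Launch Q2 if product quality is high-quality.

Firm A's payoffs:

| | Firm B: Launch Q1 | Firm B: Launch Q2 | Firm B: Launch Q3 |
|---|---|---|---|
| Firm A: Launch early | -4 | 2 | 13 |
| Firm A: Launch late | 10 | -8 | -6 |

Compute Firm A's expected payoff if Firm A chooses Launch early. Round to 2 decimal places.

-2.80

E[Launch early] = 4/5·(-4) + 1/5·2 = (-16/5) + 2/5 = -14/5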